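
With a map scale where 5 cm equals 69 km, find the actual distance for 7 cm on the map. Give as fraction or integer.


Map scale: 5 cm = 69 km
Measured distance on map = 7 cm
Set up proportion: 7 * 69 / 5
= 483 / 5
= 483/5 km

483/5


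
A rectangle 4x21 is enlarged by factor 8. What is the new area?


Original dimensions: 4 x 21
Enlargement factor = 8
New width = 4 * 8 = 32
New height = 21 * 8 = 168
New area = 32 * 168 = 5376

5376


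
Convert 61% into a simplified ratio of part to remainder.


Part = 61%, Remainder = 39%
Ratio = 61:39
GCD(61, 39) = 1
Simplify: 61:39 = 61:39

61:39


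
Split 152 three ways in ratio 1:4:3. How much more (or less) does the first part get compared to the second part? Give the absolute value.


Total parts = 1 + 4 + 3 = 8
Value per part = 152 / 8 = 19
Shares: 1*19=19, 4*19=76, 3*19=57
First share = 19, second share = 76
Difference = |19 - 76| = 57

57


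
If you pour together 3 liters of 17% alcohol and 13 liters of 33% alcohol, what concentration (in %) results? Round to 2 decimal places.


Solute in mixture 1 = 17% of 3 L = 3*17/100 = 51/100 L
Solute in mixture 2 = 33% of 13 L = 13*33/100 = 429/100 L
Total solute = 51/100 + 429/100 = 24/5 L
Total volume = 3 + 13 = 16 L
Final concentration = 24/5/16 * 100 = 30.00%

30.00


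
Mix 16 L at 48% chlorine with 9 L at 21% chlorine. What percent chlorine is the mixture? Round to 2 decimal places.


Solute in mixture 1 = 48% of 16 L = 16*48/100 = 192/25 L
Solute in mixture 2 = 21% of 9 L = 9*21/100 = 189/100 L
Total solute = 192/25 + 189/100 = 957/100 L
Total volume = 16 + 9 = 25 L
Final concentration = 957/100/25 * 100 = 38.28%

38.28


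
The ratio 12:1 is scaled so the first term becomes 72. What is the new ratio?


Original ratio: 12:1
First term target: 72
Scale factor = 72 / 12 = 6
Multiply second term: 1 * 6 = 6
Equivalent ratio = 72:6

72:6


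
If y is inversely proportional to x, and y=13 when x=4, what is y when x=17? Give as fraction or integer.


Inverse proportion: y = k/x
Find k: k = 4 * 13 = 52
Compute y at x=17: y = 52/17
y = 52/17

52/17


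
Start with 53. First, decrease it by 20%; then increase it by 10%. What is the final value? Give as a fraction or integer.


Start with 53.
Step 1: Decrease by 20%: 53 * 80/100 = 212/5
Step 2: Increase by 10%: 212/5 * 110/100 = 1166/25
Final result = 1166/25

1166/25


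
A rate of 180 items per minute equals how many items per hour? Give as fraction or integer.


Converting from per minute to per hour
Rate = 180 items per minute
Multiply by 60: 180 * 60
= 10800 items per hour

10800


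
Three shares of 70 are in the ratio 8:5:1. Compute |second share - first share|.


Total parts = 8 + 5 + 1 = 14
Value per part = 70 / 14 = 5
Shares: 8*5=40, 5*5=25, 1*5=5
Second share = 25, first share = 40
Difference = |25 - 40| = 15

15


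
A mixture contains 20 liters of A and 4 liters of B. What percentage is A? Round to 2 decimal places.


Volume of A = 20 L
Volume of B = 4 L
Total volume = 20 + 4 = 24 L
Percentage of A = (20/24) * 100
= 83.33%

83.33


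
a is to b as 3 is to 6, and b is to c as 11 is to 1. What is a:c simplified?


Given a:b = 3:6 and b:c = 11:1
Make b consistent. Multiply first ratio by 11: a:b = 33:66
Multiply second ratio by 6: b:c = 66:6
Now b = 66 in both, so a:b:c = 33:66:6
Therefore a:c = 33:6
Simplify by GCD: a:c = 11:2

11:2


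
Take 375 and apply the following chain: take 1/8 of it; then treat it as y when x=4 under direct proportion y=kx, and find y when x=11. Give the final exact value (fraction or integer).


Start with 375.
Step 1: Take 1/8: 375 * 1/8 = 375/8
Step 2: Direct prop: k = (375/8)/4; new y = k*11 = 375/8*11/4 = 4125/32
Final result = 4125/32

4125/32


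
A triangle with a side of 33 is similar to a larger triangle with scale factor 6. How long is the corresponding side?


Similar triangles have proportional sides
Scale factor = 6
Smaller side = 33
Corresponding larger side = 33 * 6
= 198

198


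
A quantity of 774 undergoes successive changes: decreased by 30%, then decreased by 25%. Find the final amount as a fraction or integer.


Start: 774
Step 1: decrease by 30% => multiply by 70/100
  774 * 70/100 = 2709/5
Step 2: decrease by 25% => multiply by 75/100
  2709/5 * 75/100 = 8127/20
Final value = 8127/20

8127/20


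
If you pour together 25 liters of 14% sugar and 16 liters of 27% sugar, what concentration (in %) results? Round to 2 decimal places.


Solute in mixture 1 = 14% of 25 L = 25*14/100 = 7/2 L
Solute in mixture 2 = 27% of 16 L = 16*27/100 = 108/25 L
Total solute = 7/2 + 108/25 = 391/50 L
Total volume = 25 + 16 = 41 L
Final concentration = 391/50/41 * 100 = 19.07%

19.07


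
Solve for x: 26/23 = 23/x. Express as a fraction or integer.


Setting up: 26/23 = 23/x
Cross multiply: 26 * x = 23 * 23
26x = 529
x = 529/26
x = 529/26

529/26


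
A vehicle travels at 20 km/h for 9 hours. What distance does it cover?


Using distance = speed * time
Speed = 20 km/h
Time = 9 hours
Distance = 20 * 9
= 180 km

180


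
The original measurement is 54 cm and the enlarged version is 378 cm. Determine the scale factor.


Original length = 54 cm
Scaled length = 378 cm
Scale factor = 378 / 54
= 7

7


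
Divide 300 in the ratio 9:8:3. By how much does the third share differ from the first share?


Total parts = 9 + 8 + 3 = 20
Value per part = 300 / 20 = 15
Shares: 9*15=135, 8*15=120, 3*15=45
Third share = 45, first share = 135
Difference = |45 - 135| = 90

90


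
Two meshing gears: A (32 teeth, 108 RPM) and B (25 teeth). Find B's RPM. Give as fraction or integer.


Gear ratio: teeth_A * RPM_A = teeth_B * RPM_B
32 * 108 = 25 * RPM_B
3456 = 25 * RPM_B
RPM_B = 3456 / 25
RPM_B = 3456/25

3456/25


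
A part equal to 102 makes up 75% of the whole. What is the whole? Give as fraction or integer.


Given: 102 is 75% of the whole
Set up: 102 = 75/100 * whole
whole = 102 * 100 / 75
whole = 10200 / 75
whole = 136

136


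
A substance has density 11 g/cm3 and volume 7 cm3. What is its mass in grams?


Using mass = density * volume
Density = 11 g/cm3
Volume = 7 cm3
Mass = 11 * 7
= 77 g

77


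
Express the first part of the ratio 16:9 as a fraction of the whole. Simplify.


Total parts = 16 + 9 = 25
First part fraction = 16/25
Simplify: 16/25 = 16/25

16/25


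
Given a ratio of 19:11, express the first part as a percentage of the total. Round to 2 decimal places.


Total parts = 19 + 11 = 30
First part fraction = 19/30
Percentage = (19/30) * 100
= 0.633333 * 100
= 63.33%

63.33


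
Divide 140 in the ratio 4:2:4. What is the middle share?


Ratio = 4:2:4
Total parts = 4 + 2 + 4 = 10
Value per part = 140 / 10 = 14
First share = 4 * 14 = 56
Middle share = 2 * 14 = 28
Third share = 4 * 14 = 56

28


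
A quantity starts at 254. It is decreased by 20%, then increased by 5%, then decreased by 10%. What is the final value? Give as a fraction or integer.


Start: 254
Step 1: decrease by 20% => multiply by 80/100
  254 * 80/100 = 1016/5
Step 2: increase by 5% => multiply by 105/100
  1016/5 * 105/100 = 5334/25
Step 3: decrease by 10% => multiply by 90/100
  5334/25 * 90/100 = 24003/125
Final value = 24003/125

24003/125


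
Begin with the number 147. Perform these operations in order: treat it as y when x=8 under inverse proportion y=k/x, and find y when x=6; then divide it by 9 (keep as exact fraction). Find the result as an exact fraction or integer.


Start with 147.
Step 1: Inverse prop: k = (147)*8; new y = k/6 = 147*8/6 = 196
Step 2: Divide by 9: 196 / 9 = 196/9
Final result = 196/9

196/9


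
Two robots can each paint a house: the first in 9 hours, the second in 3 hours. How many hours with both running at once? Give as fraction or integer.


Rate of A = 1/9 job per hour
Rate of B = 1/3 job per hour
Combined rate = 1/9 + 1/3
Find common denominator: (3 + 9)/(9*3) = 12/27
Combined rate = 4/9 job per hour
Time together = 1 / (4/9) = 9/4 hours

9/4


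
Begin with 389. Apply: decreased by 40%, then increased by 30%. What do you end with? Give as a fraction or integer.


Start: 389
Step 1: decrease by 40% => multiply by 60/100
  389 * 60/100 = 1167/5
Step 2: increase by 30% => multiply by 130/100
  1167/5 * 130/100 = 15171/50
Final value = 15171/50

15171/50


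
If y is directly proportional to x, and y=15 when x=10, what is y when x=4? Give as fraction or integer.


Direct proportion: y = kx
Find k: k = 15/10 = 3/2
Compute y at x=4: y = 3/2 * 4
y = 6

6


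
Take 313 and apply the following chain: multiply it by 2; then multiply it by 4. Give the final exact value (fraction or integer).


Start with 313.
Step 1: Multiply by 2: 313 * 2 = 626
Step 2: Multiply by 4: 626 * 4 = 2504
Final result = 2504

2504


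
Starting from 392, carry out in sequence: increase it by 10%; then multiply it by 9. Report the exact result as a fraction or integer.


Start with 392.
Step 1: Increase by 10%: 392 * 110/100 = 2156/5
Step 2: Multiply by 9: 2156/5 * 9 = 19404/5
Final result = 19404/5

19404/5


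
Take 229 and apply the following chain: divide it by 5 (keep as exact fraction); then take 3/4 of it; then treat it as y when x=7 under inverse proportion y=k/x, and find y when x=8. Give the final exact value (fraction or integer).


Start with 229.
Step 1: Divide by 5: 229 / 5 = 229/5
Step 2: Take 3/4: 229/5 * 3/4 = 687/20
Step 3: Inverse prop: k = (687/20)*7; new y = k/8 = 687/20*7/8 = 4809/160
Final result = 4809/160

4809/160


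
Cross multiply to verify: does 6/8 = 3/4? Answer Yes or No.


Cross multiply to check 6/8 = 3/4
Left cross product: 6 * 4 = 24
Right cross product: 8 * 3 = 24
24 = 24
Equal, so proportions match => Yes

Yes


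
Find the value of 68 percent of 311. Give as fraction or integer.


Compute 68% of 311
Convert percentage: 68% = 68/100
Multiply: 311 * 68/100
= 21148/100
= 5287/25

5287/25


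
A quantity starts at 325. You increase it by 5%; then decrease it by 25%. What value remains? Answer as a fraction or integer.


Start with 325.
Step 1: Increase by 5%: 325 * 105/100 = 1365/4
Step 2: Decrease by 25%: 1365/4 * 75/100 = 4095/16
Final result = 4095/16

4095/16


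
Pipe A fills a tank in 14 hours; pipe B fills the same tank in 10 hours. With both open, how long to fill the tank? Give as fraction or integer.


Rate of A = 1/14 job per hour
Rate of B = 1/10 job per hour
Combined rate = 1/14 + 1/10
Find common denominator: (10 + 14)/(14*10) = 24/140
Combined rate = 6/35 job per hour
Time together = 1 / (6/35) = 35/6 hours

35/6


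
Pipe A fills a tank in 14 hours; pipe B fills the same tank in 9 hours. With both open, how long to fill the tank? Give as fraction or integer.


Rate of A = 1/14 job per hour
Rate of B = 1/9 job per hour
Combined rate = 1/14 + 1/9
Find common denominator: (9 + 14)/(14*9) = 23/126
Combined rate = 23/126 job per hour
Time together = 1 / (23/126) = 126/23 hours

126/23


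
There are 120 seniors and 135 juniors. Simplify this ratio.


Find GCD(120, 135)
GCD = 15
Divide both by 15: 120/15 = 8, 135/15 = 9
Simplified ratio = 8:9

8:9


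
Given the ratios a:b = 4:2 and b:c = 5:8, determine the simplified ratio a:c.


Given a:b = 4:2 and b:c = 5:8
Make b consistent. Multiply first ratio by 5: a:b = 20:10
Multiply second ratio by 2: b:c = 10:16
Now b = 10 in both, so a:b:c = 20:10:16
Therefore a:c = 20:16
Simplify by GCD: a:c = 5:4

5:4


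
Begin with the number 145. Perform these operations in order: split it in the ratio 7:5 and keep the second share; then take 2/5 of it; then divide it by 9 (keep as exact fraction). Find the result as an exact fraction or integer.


Start with 145.
Step 1: Split 7:5, second share = 145 * 5/12 = 725/12
Step 2: Take 2/5: 725/12 * 2/5 = 145/6
Step 3: Divide by 9: 145/6 / 9 = 145/54
Final result = 145/54

145/54


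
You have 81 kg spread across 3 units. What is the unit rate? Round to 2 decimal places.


Total kg = 81
Number of units = 3
Unit rate = 81 / 3
= 27 kg per unit

27


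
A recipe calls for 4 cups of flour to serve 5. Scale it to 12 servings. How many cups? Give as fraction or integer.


Original: 4 cups for 5 servings
Target servings = 12
Scaling factor = 12/5
New amount = 4 * 12/5
= 48/5
= 48/5 cups

48/5


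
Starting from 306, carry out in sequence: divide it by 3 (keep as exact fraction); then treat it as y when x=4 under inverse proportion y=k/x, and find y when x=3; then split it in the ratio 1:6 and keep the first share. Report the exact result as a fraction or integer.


Start with 306.
Step 1: Divide by 3: 306 / 3 = 102
Step 2: Inverse prop: k = (102)*4; new y = k/3 = 102*4/3 = 136
Step 3: Split 1:6, first share = 136 * 1/7 = 136/7
Final result = 136/7

136/7


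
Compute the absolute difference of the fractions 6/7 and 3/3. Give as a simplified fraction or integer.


Simplify: 6/7 = 6/7 and 3/3 = 1
Find common denominator: LCD = 7
Convert: 6/7 and 7/7
Difference = |6 - 7|/7 = 1/7
Simplified = 1/7

1/7


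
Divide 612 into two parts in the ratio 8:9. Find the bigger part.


Total parts = 8 + 9 = 17
Value per part = 612 / 17 = 36
First share = 8 * 36 = 288
Second share = 9 * 36 = 324
Larger share = 324

324


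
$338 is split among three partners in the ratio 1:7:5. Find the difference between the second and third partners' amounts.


Total parts = 1 + 7 + 5 = 13
Value per part = 338 / 13 = 26
Shares: 1*26=26, 7*26=182, 5*26=130
Second share = 182, third share = 130
Difference = |182 - 130| = 52

52


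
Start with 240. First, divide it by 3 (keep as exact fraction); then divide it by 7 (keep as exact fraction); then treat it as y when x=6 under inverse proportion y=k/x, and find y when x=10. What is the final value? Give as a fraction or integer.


Start with 240.
Step 1: Divide by 3: 240 / 3 = 80
Step 2: Divide by 7: 80 / 7 = 80/7
Step 3: Inverse prop: k = (80/7)*6; new y = k/10 = 80/7*6/10 = 48/7
Final result = 48/7

48/7


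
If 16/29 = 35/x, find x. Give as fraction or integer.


Setting up: 16/29 = 35/x
Cross multiply: 16 * x = 29 * 35
16x = 1015
x = 1015/16
x = 1015/16

1015/16


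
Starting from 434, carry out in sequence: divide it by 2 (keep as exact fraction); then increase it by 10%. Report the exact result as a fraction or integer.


Start with 434.
Step 1: Divide by 2: 434 / 2 = 217
Step 2: Increase by 10%: 217 * 110/100 = 2387/10
Final result = 2387/10

2387/10


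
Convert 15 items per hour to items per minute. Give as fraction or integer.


Converting from per hour to per minute
Rate = 15 items per hour
Divide by 60: 15/60
= 1/4 items per minute

1/4


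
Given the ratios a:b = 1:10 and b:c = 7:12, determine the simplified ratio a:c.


Given a:b = 1:10 and b:c = 7:12
Make b consistent. Multiply first ratio by 7: a:b = 7:70
Multiply second ratio by 10: b:c = 70:120
Now b = 70 in both, so a:b:c = 7:70:120
Therefore a:c = 7:120
Simplify by GCD: a:c = 7:120

7:120


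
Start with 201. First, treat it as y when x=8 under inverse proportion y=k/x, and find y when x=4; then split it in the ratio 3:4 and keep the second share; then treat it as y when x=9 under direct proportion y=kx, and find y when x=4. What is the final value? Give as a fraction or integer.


Start with 201.
Step 1: Inverse prop: k = (201)*8; new y = k/4 = 201*8/4 = 402
Step 2: Split 3:4, second share = 402 * 4/7 = 1608/7
Step 3: Direct prop: k = (1608/7)/9; new y = k*4 = 1608/7*4/9 = 2144/21
Final result = 2144/21

2144/21


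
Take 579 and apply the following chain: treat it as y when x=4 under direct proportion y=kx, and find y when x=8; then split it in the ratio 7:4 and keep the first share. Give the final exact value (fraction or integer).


Start with 579.
Step 1: Direct prop: k = (579)/4; new y = k*8 = 579*8/4 = 1158
Step 2: Split 7:4, first share = 1158 * 7/11 = 8106/11
Final result = 8106/11

8106/11


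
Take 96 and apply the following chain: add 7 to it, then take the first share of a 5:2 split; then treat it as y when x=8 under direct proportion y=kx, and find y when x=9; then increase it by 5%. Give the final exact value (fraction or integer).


Start with 96.
Step 1: Add 7: 96+7=103; split 5:2 first = 103*5/7 = 515/7
Step 2: Direct prop: k = (515/7)/8; new y = k*9 = 515/7*9/8 = 4635/56
Step 3: Increase by 5%: 4635/56 * 105/100 = 2781/32
Final result = 2781/32

2781/32


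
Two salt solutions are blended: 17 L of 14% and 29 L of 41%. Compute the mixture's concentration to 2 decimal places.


Solute in mixture 1 = 14% of 17 L = 17*14/100 = 119/50 L
Solute in mixture 2 = 41% of 29 L = 29*41/100 = 1189/100 L
Total solute = 119/50 + 1189/100 = 1427/100 L
Total volume = 17 + 29 = 46 L
Final concentration = 1427/100/46 * 100 = 31.02%

31.02


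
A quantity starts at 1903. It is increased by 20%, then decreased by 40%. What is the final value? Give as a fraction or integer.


Start: 1903
Step 1: increase by 20% => multiply by 120/100
  1903 * 120/100 = 11418/5
Step 2: decrease by 40% => multiply by 60/100
  11418/5 * 60/100 = 34254/25
Final value = 34254/25

34254/25


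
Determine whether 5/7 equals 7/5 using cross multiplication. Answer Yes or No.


Cross multiply to check 5/7 = 7/5
Left cross product: 5 * 5 = 25
Right cross product: 7 * 7 = 49
25 != 49
Not equal, so proportions differ => No

No


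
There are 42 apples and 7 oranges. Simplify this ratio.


Find GCD(42, 7)
GCD = 7
Divide both by 7: 42/7 = 6, 7/7 = 1
Simplified ratio = 6:1

6:1


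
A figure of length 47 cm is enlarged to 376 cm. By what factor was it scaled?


Original length = 47 cm
Scaled length = 376 cm
Scale factor = 376 / 47
= 8

8


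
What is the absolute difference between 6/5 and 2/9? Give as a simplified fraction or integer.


Simplify: 6/5 = 6/5 and 2/9 = 2/9
Find common denominator: LCD = 45
Convert: 54/45 and 10/45
Difference = |54 - 10|/45 = 44/45
Simplified = 44/45

44/45


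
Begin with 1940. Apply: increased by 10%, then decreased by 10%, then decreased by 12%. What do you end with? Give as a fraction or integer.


Start: 1940
Step 1: increase by 10% => multiply by 110/100
  1940 * 110/100 = 2134
Step 2: decrease by 10% => multiply by 90/100
  2134 * 90/100 = 9603/5
Step 3: decrease by 12% => multiply by 88/100
  9603/5 * 88/100 = 211266/125
Final value = 211266/125

211266/125


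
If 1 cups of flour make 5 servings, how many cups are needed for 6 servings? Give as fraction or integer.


Original: 1 cups for 5 servings
Target servings = 6
Scaling factor = 6/5
New amount = 1 * 6/5
= 6/5
= 6/5 cups

6/5


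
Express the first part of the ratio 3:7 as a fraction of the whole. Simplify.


Total parts = 3 + 7 = 10
First part fraction = 3/10
Simplify: 3/10 = 3/10

3/10


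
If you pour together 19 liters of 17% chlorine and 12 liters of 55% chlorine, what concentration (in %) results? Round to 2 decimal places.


Solute in mixture 1 = 17% of 19 L = 19*17/100 = 323/100 L
Solute in mixture 2 = 55% of 12 L = 12*55/100 = 33/5 L
Total solute = 323/100 + 33/5 = 983/100 L
Total volume = 19 + 12 = 31 L
Final concentration = 983/100/31 * 100 = 31.71%

31.71


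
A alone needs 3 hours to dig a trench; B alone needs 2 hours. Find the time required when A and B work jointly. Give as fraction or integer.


Rate of A = 1/3 job per hour
Rate of B = 1/2 job per hour
Combined rate = 1/3 + 1/2
Find common denominator: (2 + 3)/(3*2) = 5/6
Combined rate = 5/6 job per hour
Time together = 1 / (5/6) = 6/5 hours

6/5


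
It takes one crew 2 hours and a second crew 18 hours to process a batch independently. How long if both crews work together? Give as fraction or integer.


Rate of A = 1/2 job per hour
Rate of B = 1/18 job per hour
Combined rate = 1/2 + 1/18
Find common denominator: (18 + 2)/(2*18) = 20/36
Combined rate = 5/9 job per hour
Time together = 1 / (5/9) = 9/5 hours

9/5


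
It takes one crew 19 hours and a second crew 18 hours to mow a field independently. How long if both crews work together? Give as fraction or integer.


Rate of A = 1/19 job per hour
Rate of B = 1/18 job per hour
Combined rate = 1/19 + 1/18
Find common denominator: (18 + 19)/(19*18) = 37/342
Combined rate = 37/342 job per hour
Time together = 1 / (37/342) = 342/37 hours

342/37


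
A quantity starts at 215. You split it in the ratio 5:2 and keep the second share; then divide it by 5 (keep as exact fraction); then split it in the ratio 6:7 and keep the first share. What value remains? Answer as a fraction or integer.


Start with 215.
Step 1: Split 5:2, second share = 215 * 2/7 = 430/7
Step 2: Divide by 5: 430/7 / 5 = 86/7
Step 3: Split 6:7, first share = 86/7 * 6/13 = 516/91
Final result = 516/91

516/91


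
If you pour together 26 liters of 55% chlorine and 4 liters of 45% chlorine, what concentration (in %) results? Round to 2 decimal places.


Solute in mixture 1 = 55% of 26 L = 26*55/100 = 143/10 L
Solute in mixture 2 = 45% of 4 L = 4*45/100 = 9/5 L
Total solute = 143/10 + 9/5 = 161/10 L
Total volume = 26 + 4 = 30 L
Final concentration = 161/10/30 * 100 = 53.67%

53.67


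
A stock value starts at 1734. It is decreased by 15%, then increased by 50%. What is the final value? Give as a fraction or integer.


Start: 1734
Step 1: decrease by 15% => multiply by 85/100
  1734 * 85/100 = 14739/10
Step 2: increase by 50% => multiply by 150/100
  14739/10 * 150/100 = 44217/20
Final value = 44217/20

44217/20


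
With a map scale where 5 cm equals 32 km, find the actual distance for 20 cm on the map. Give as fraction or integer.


Map scale: 5 cm = 32 km
Measured distance on map = 20 cm
Set up proportion: 20 * 32 / 5
= 640 / 5
= 128 km

128


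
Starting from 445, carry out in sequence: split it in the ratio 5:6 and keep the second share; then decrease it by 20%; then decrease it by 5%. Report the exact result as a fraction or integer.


Start with 445.
Step 1: Split 5:6, second share = 445 * 6/11 = 2670/11
Step 2: Decrease by 20%: 2670/11 * 80/100 = 2136/11
Step 3: Decrease by 5%: 2136/11 * 95/100 = 10146/55
Final result = 10146/55

10146/55


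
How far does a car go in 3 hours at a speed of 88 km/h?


Using distance = speed * time
Speed = 88 km/h
Time = 3 hours
Distance = 88 * 3
= 264 km

264


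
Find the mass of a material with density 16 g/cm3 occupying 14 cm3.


Using mass = density * volume
Density = 16 g/cm3
Volume = 14 cm3
Mass = 16 * 14
= 224 g

224


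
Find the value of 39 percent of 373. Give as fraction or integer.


Compute 39% of 373
Convert percentage: 39% = 39/100
Multiply: 373 * 39/100
= 14547/100
= 14547/100

14547/100


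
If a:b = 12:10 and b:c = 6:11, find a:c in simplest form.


Given a:b = 12:10 and b:c = 6:11
Make b consistent. Multiply first ratio by 6: a:b = 72:60
Multiply second ratio by 10: b:c = 60:110
Now b = 60 in both, so a:b:c = 72:60:110
Therefore a:c = 72:110
Simplify by GCD: a:c = 36:55

36:55


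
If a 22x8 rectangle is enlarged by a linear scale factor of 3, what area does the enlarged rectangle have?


Original dimensions: 22 x 8
Enlargement factor = 3
New width = 22 * 3 = 66
New height = 8 * 3 = 24
New area = 66 * 24 = 1584

1584


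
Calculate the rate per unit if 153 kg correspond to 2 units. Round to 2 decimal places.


Total kg = 153
Number of units = 2
Unit rate = 153 / 2
= 76.50 kg per unit

76.50


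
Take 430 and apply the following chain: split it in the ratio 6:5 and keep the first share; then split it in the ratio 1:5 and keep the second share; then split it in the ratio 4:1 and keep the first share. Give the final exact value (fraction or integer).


Start with 430.
Step 1: Split 6:5, first share = 430 * 6/11 = 2580/11
Step 2: Split 1:5, second share = 2580/11 * 5/6 = 2150/11
Step 3: Split 4:1, first share = 2150/11 * 4/5 = 1720/11
Final result = 1720/11

1720/11


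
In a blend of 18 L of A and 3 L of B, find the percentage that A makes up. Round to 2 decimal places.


Volume of A = 18 L
Volume of B = 3 L
Total volume = 18 + 3 = 21 L
Percentage of A = (18/21) * 100
= 85.71%

85.71


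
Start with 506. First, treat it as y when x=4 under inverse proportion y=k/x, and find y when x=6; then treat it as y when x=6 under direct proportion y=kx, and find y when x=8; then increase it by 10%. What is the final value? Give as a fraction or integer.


Start with 506.
Step 1: Inverse prop: k = (506)*4; new y = k/6 = 506*4/6 = 1012/3
Step 2: Direct prop: k = (1012/3)/6; new y = k*8 = 1012/3*8/6 = 4048/9
Step 3: Increase by 10%: 4048/9 * 110/100 = 22264/45
Final result = 22264/45

22264/45


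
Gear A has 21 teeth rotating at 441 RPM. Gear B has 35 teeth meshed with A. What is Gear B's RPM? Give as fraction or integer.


Gear ratio: teeth_A * RPM_A = teeth_B * RPM_B
21 * 441 = 35 * RPM_B
9261 = 35 * RPM_B
RPM_B = 9261 / 35
RPM_B = 1323/5

1323/5


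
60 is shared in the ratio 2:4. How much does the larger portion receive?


Total parts = 2 + 4 = 6
Value per part = 60 / 6 = 10
First share = 2 * 10 = 20
Second share = 4 * 10 = 40
Larger share = 40

40


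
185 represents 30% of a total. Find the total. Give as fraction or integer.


Given: 185 is 30% of the whole
Set up: 185 = 30/100 * whole
whole = 185 * 100 / 30
whole = 18500 / 30
whole = 1850/3

1850/3


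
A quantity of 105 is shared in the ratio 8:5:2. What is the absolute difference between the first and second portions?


Total parts = 8 + 5 + 2 = 15
Value per part = 105 / 15 = 7
Shares: 8*7=56, 5*7=35, 2*7=14
First share = 56, second share = 35
Difference = |56 - 35| = 21

21


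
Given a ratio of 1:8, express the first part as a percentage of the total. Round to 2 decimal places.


Total parts = 1 + 8 = 9
First part fraction = 1/9
Percentage = (1/9) * 100
= 0.111111 * 100
= 11.11%

11.11


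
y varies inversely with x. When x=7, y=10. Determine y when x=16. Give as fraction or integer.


Inverse proportion: y = k/x
Find k: k = 7 * 10 = 70
Compute y at x=16: y = 70/16
y = 35/8

35/8


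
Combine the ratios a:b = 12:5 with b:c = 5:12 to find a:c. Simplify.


Given a:b = 12:5 and b:c = 5:12
Make b consistent. Multiply first ratio by 5: a:b = 60:25
Multiply second ratio by 5: b:c = 25:60
Now b = 25 in both, so a:b:c = 60:25:60
Therefore a:c = 60:60
Simplify by GCD: a:c = 1:1

1:1


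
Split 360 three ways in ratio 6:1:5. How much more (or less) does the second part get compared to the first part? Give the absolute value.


Total parts = 6 + 1 + 5 = 12
Value per part = 360 / 12 = 30
Shares: 6*30=180, 1*30=30, 5*30=150
Second share = 30, first share = 180
Difference = |30 - 180| = 150

150


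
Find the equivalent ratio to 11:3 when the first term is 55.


Original ratio: 11:3
First term target: 55
Scale factor = 55 / 11 = 5
Multiply second term: 3 * 5 = 15
Equivalent ratio = 55:15

55:15


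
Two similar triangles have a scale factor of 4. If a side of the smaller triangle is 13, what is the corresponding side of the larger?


Similar triangles have proportional sides
Scale factor = 4
Smaller side = 13
Corresponding larger side = 13 * 4
= 52

52


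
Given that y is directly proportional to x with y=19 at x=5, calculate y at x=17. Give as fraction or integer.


Direct proportion: y = kx
Find k: k = 19/5 = 19/5
Compute y at x=17: y = 19/5 * 17
y = 323/5

323/5


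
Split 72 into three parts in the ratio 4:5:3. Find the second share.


Ratio = 4:5:3
Total parts = 4 + 5 + 3 = 12
Value per part = 72 / 12 = 6
First share = 4 * 6 = 24
Middle share = 5 * 6 = 30
Third share = 3 * 6 = 18

30


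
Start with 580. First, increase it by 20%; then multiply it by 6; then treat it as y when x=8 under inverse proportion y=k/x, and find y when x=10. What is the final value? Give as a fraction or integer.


Start with 580.
Step 1: Increase by 20%: 580 * 120/100 = 696
Step 2: Multiply by 6: 696 * 6 = 4176
Step 3: Inverse prop: k = (4176)*8; new y = k/10 = 4176*8/10 = 16704/5
Final result = 16704/5

16704/5


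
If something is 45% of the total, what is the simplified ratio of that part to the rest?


Part = 45%, Remainder = 55%
Ratio = 45:55
GCD(45, 55) = 5
Simplify: 9:11 = 9:11

9:11


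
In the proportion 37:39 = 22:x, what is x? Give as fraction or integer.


Setting up: 37/39 = 22/x
Cross multiply: 37 * x = 39 * 22
37x = 858
x = 858/37
x = 858/37

858/37


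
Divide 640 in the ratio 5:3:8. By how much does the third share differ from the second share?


Total parts = 5 + 3 + 8 = 16
Value per part = 640 / 16 = 40
Shares: 5*40=200, 3*40=120, 8*40=320
Third share = 320, second share = 120
Difference = |320 - 120| = 200

200


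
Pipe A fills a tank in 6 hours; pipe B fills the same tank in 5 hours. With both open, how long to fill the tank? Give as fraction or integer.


Rate of A = 1/6 job per hour
Rate of B = 1/5 job per hour
Combined rate = 1/6 + 1/5
Find common denominator: (5 + 6)/(6*5) = 11/30
Combined rate = 11/30 job per hour
Time together = 1 / (11/30) = 30/11 hours

30/11


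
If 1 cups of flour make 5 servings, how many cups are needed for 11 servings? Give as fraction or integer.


Original: 1 cups for 5 servings
Target servings = 11
Scaling factor = 11/5
New amount = 1 * 11/5
= 11/5
= 11/5 cups

11/5


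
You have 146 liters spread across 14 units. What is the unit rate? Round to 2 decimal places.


Total liters = 146
Number of units = 14
Unit rate = 146 / 14
= 10.43 liters per unit

10.43


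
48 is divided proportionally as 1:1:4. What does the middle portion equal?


Ratio = 1:1:4
Total parts = 1 + 1 + 4 = 6
Value per part = 48 / 6 = 8
First share = 1 * 8 = 8
Middle share = 1 * 8 = 8
Third share = 4 * 8 = 32

8


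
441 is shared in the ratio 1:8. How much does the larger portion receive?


Total parts = 1 + 8 = 9
Value per part = 441 / 9 = 49
First share = 1 * 49 = 49
Second share = 8 * 49 = 392
Larger share = 392

392


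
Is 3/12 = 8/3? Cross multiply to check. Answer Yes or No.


Cross multiply to check 3/12 = 8/3
Left cross product: 3 * 3 = 9
Right cross product: 12 * 8 = 96
9 != 96
Not equal, so proportions differ => No

No


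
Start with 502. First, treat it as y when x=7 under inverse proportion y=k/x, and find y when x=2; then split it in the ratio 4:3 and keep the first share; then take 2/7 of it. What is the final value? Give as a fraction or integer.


Start with 502.
Step 1: Inverse prop: k = (502)*7; new y = k/2 = 502*7/2 = 1757
Step 2: Split 4:3, first share = 1757 * 4/7 = 1004
Step 3: Take 2/7: 1004 * 2/7 = 2008/7
Final result = 2008/7

2008/7


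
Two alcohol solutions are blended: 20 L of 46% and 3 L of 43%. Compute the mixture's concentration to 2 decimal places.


Solute in mixture 1 = 46% of 20 L = 20*46/100 = 46/5 L
Solute in mixture 2 = 43% of 3 L = 3*43/100 = 129/100 L
Total solute = 46/5 + 129/100 = 1049/100 L
Total volume = 20 + 3 = 23 L
Final concentration = 1049/100/23 * 100 = 45.61%

45.61


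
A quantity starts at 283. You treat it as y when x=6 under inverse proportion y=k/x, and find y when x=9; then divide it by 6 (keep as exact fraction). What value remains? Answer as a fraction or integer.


Start with 283.
Step 1: Inverse prop: k = (283)*6; new y = k/9 = 283*6/9 = 566/3
Step 2: Divide by 6: 566/3 / 6 = 283/9
Final result = 283/9

283/9


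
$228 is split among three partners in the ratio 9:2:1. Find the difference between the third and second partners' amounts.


Total parts = 9 + 2 + 1 = 12
Value per part = 228 / 12 = 19
Shares: 9*19=171, 2*19=38, 1*19=19
Third share = 19, second share = 38
Difference = |19 - 38| = 19

19


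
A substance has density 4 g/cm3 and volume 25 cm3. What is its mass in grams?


Using mass = density * volume
Density = 4 g/cm3
Volume = 25 cm3
Mass = 4 * 25
= 100 g

100


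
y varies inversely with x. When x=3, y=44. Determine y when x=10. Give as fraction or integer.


Inverse proportion: y = k/x
Find k: k = 3 * 44 = 132
Compute y at x=10: y = 132/10
y = 66/5

66/5


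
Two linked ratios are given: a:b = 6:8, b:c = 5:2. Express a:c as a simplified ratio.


Given a:b = 6:8 and b:c = 5:2
Make b consistent. Multiply first ratio by 5: a:b = 30:40
Multiply second ratio by 8: b:c = 40:16
Now b = 40 in both, so a:b:c = 30:40:16
Therefore a:c = 30:16
Simplify by GCD: a:c = 15:8

15:8


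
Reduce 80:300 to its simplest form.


Find GCD(80, 300)
GCD = 20
Divide both by 20: 80/20 = 4, 300/20 = 15
Simplified ratio = 4:15

4:15


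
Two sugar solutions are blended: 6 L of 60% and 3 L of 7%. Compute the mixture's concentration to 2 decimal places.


Solute in mixture 1 = 60% of 6 L = 6*60/100 = 18/5 L
Solute in mixture 2 = 7% of 3 L = 3*7/100 = 21/100 L
Total solute = 18/5 + 21/100 = 381/100 L
Total volume = 6 + 3 = 9 L
Final concentration = 381/100/9 * 100 = 42.33%

42.33


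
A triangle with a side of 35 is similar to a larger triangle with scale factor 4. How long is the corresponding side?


Similar triangles have proportional sides
Scale factor = 4
Smaller side = 35
Corresponding larger side = 35 * 4
= 140

140


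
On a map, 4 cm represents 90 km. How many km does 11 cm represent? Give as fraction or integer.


Map scale: 4 cm = 90 km
Measured distance on map = 11 cm
Set up proportion: 11 * 90 / 4
= 990 / 4
= 495/2 km

495/2


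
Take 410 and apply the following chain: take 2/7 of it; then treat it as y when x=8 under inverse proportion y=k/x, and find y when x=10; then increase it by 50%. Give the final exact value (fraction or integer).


Start with 410.
Step 1: Take 2/7: 410 * 2/7 = 820/7
Step 2: Inverse prop: k = (820/7)*8; new y = k/10 = 820/7*8/10 = 656/7
Step 3: Increase by 50%: 656/7 * 150/100 = 984/7
Final result = 984/7

984/7


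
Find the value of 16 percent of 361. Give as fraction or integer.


Compute 16% of 361
Convert percentage: 16% = 16/100
Multiply: 361 * 16/100
= 5776/100
= 1444/25

1444/25


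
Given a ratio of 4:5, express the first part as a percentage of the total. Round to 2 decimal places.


Total parts = 4 + 5 = 9
First part fraction = 4/9
Percentage = (4/9) * 100
= 0.444444 * 100
= 44.44%

44.44


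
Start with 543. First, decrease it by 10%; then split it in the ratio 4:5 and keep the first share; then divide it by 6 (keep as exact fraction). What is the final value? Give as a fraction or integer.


Start with 543.
Step 1: Decrease by 10%: 543 * 90/100 = 4887/10
Step 2: Split 4:5, first share = 4887/10 * 4/9 = 1086/5
Step 3: Divide by 6: 1086/5 / 6 = 181/5
Final result = 181/5

181/5


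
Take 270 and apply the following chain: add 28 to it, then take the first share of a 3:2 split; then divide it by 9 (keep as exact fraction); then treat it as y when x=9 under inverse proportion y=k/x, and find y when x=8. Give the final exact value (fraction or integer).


Start with 270.
Step 1: Add 28: 270+28=298; split 3:2 first = 298*3/5 = 894/5
Step 2: Divide by 9: 894/5 / 9 = 298/15
Step 3: Inverse prop: k = (298/15)*9; new y = k/8 = 298/15*9/8 = 447/20
Final result = 447/20

447/20


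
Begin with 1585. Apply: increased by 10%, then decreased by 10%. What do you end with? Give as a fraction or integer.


Start: 1585
Step 1: increase by 10% => multiply by 110/100
  1585 * 110/100 = 3487/2
Step 2: decrease by 10% => multiply by 90/100
  3487/2 * 90/100 = 31383/20
Final value = 31383/20

31383/20


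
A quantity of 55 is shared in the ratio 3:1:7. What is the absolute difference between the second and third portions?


Total parts = 3 + 1 + 7 = 11
Value per part = 55 / 11 = 5
Shares: 3*5=15, 1*5=5, 7*5=35
Second share = 5, third share = 35
Difference = |5 - 35| = 30

30


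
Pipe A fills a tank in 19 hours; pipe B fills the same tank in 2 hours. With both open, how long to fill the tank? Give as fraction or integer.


Rate of A = 1/19 job per hour
Rate of B = 1/2 job per hour
Combined rate = 1/19 + 1/2
Find common denominator: (2 + 19)/(19*2) = 21/38
Combined rate = 21/38 job per hour
Time together = 1 / (21/38) = 38/21 hours

38/21


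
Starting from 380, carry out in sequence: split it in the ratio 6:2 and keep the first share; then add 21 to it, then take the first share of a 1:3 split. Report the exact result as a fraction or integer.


Start with 380.
Step 1: Split 6:2, first share = 380 * 6/8 = 285
Step 2: Add 21: 285+21=306; split 1:3 first = 306*1/4 = 153/2
Final result = 153/2

153/2


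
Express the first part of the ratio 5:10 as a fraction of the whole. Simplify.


Total parts = 5 + 10 = 15
First part fraction = 5/15
Simplify: 5/15 = 1/3

1/3


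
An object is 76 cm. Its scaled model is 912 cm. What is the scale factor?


Original length = 76 cm
Scaled length = 912 cm
Scale factor = 912 / 76
= 12

12


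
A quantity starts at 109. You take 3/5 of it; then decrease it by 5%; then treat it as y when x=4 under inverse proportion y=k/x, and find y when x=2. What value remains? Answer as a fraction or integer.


Start with 109.
Step 1: Take 3/5: 109 * 3/5 = 327/5
Step 2: Decrease by 5%: 327/5 * 95/100 = 6213/100
Step 3: Inverse prop: k = (6213/100)*4; new y = k/2 = 6213/100*4/2 = 6213/50
Final result = 6213/50

6213/50


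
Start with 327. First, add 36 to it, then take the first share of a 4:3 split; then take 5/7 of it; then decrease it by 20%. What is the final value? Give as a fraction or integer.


Start with 327.
Step 1: Add 36: 327+36=363; split 4:3 first = 363*4/7 = 1452/7
Step 2: Take 5/7: 1452/7 * 5/7 = 7260/49
Step 3: Decrease by 20%: 7260/49 * 80/100 = 5808/49
Final result = 5808/49

5808/49


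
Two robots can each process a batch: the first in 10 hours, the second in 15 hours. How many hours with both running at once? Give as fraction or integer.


Rate of A = 1/10 job per hour
Rate of B = 1/15 job per hour
Combined rate = 1/10 + 1/15
Find common denominator: (15 + 10)/(10*15) = 25/150
Combined rate = 1/6 job per hour
Time together = 1 / (1/6) = 6 hours

6


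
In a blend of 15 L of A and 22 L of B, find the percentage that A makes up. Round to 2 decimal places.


Volume of A = 15 L
Volume of B = 22 L
Total volume = 15 + 22 = 37 L
Percentage of A = (15/37) * 100
= 40.54%

40.54


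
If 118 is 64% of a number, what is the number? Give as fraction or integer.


Given: 118 is 64% of the whole
Set up: 118 = 64/100 * whole
whole = 118 * 100 / 64
whole = 11800 / 64
whole = 1475/8

1475/8


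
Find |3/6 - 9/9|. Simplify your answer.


Simplify: 3/6 = 1/2 and 9/9 = 1
Find common denominator: LCD = 2
Convert: 1/2 and 2/2
Difference = |1 - 2|/2 = 1/2
Simplified = 1/2

1/2


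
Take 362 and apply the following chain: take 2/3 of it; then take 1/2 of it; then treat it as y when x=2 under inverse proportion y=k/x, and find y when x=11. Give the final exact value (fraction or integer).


Start with 362.
Step 1: Take 2/3: 362 * 2/3 = 724/3
Step 2: Take 1/2: 724/3 * 1/2 = 362/3
Step 3: Inverse prop: k = (362/3)*2; new y = k/11 = 362/3*2/11 = 724/33
Final result = 724/33

724/33


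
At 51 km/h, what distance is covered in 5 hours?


Using distance = speed * time
Speed = 51 km/h
Time = 5 hours
Distance = 51 * 5
= 255 km

255


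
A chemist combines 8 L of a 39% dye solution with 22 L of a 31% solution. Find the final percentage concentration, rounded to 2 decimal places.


Solute in mixture 1 = 39% of 8 L = 8*39/100 = 78/25 L
Solute in mixture 2 = 31% of 22 L = 22*31/100 = 341/50 L
Total solute = 78/25 + 341/50 = 497/50 L
Total volume = 8 + 22 = 30 L
Final concentration = 497/50/30 * 100 = 33.13%

33.13


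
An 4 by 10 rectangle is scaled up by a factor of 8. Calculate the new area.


Original dimensions: 4 x 10
Enlargement factor = 8
New width = 4 * 8 = 32
New height = 10 * 8 = 80
New area = 32 * 80 = 2560

2560


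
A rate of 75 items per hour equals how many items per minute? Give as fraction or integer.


Converting from per hour to per minute
Rate = 75 items per hour
Divide by 60: 75/60
= 5/4 items per minute

5/4
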